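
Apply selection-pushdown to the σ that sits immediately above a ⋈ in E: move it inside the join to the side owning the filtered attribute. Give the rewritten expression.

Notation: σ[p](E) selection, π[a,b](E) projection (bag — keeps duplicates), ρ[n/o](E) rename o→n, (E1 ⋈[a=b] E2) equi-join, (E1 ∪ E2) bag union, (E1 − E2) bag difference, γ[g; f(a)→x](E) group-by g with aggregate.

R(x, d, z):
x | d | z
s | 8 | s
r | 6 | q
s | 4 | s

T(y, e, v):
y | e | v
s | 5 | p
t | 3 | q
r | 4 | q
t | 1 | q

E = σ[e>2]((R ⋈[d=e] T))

σ filters on e, owned by the right side.
E' = (R ⋈[d=e] σ[e>2](T))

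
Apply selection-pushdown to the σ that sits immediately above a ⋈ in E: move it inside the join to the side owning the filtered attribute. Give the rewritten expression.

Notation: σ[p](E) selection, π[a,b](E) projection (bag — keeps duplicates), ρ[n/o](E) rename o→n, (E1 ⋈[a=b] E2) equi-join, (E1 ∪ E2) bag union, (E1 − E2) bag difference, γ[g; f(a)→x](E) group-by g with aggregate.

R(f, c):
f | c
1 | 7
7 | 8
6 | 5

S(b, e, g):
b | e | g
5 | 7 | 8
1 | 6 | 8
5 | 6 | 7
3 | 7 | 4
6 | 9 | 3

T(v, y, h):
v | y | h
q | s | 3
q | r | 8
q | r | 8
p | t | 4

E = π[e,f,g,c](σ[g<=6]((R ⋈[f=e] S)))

σ filters on g, owned by the right side.
E' = π[e,f,g,c]((R ⋈[f=e] σ[g<=6](S)))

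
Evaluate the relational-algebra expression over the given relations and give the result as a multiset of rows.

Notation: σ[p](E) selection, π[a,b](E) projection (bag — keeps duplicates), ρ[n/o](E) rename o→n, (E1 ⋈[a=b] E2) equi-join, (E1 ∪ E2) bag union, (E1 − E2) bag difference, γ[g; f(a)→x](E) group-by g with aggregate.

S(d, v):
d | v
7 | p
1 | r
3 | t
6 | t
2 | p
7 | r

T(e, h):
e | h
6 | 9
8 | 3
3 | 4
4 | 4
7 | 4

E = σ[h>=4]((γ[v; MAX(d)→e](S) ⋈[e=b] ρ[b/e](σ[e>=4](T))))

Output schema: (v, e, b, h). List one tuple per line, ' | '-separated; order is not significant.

Row counts bottom-up:
  S → 6
  γ[v; MAX(d)→e](S) → 3
  T → 5
  σ[e>=4](T) → 4
  ρ[b/e](σ[e>=4](T)) → 4
  (γ[v; MAX(d)→e](S) ⋈[e=b] ρ[b/e](σ[e>=4](T))) → 3
  σ[h>=4]((γ[v; MAX(d)→e](S) ⋈[e=b] ρ[b/e](σ[e>=4](T)))) → 3

== RESULT ==
v | e | b | h
p | 7 | 7 | 4
r | 7 | 7 | 4
t | 6 | 6 | 9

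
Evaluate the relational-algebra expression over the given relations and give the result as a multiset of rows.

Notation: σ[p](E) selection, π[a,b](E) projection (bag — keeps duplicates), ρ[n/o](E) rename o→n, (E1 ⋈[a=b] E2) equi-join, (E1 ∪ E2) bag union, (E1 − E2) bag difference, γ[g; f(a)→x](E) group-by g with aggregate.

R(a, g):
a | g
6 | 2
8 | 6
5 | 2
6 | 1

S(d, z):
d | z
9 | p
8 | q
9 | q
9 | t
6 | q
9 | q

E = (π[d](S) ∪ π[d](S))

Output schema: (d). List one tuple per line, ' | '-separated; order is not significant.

Per-node cardinality:
  S → 6
  π[d](S) → 6
  S → 6
  π[d](S) → 6
  (π[d](S) ∪ π[d](S)) → 12

== RESULT ==
d
6
6
8
8
9
9
9
9
9
9
9
9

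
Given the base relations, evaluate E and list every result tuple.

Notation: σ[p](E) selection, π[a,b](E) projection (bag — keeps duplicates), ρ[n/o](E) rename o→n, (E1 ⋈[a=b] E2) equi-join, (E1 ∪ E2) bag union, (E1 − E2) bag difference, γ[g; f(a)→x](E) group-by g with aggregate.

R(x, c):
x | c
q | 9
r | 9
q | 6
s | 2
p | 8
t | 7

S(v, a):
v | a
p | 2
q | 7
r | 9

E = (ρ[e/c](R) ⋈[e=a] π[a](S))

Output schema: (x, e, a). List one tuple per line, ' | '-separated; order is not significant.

Row counts bottom-up:
  R → 6
  ρ[e/c](R) → 6
  S → 3
  π[a](S) → 3
  (ρ[e/c](R) ⋈[e=a] π[a](S)) → 4

== RESULT ==
x | e | a
q | 9 | 9
r | 9 | 9
s | 2 | 2
t | 7 | 7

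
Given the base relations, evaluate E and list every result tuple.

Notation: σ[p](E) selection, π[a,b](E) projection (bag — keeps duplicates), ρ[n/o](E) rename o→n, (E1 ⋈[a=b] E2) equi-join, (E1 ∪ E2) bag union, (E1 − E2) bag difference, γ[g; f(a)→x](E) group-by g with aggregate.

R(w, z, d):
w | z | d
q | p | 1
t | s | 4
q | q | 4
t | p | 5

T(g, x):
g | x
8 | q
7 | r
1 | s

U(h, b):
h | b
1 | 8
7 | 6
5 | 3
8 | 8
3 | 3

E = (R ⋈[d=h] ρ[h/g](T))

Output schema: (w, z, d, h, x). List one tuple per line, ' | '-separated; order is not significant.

Subexpression sizes:
  R → 4
  T → 3
  ρ[h/g](T) → 3
  (R ⋈[d=h] ρ[h/g](T)) → 1

== RESULT ==
w | z | d | h | x
q | p | 1 | 1 | s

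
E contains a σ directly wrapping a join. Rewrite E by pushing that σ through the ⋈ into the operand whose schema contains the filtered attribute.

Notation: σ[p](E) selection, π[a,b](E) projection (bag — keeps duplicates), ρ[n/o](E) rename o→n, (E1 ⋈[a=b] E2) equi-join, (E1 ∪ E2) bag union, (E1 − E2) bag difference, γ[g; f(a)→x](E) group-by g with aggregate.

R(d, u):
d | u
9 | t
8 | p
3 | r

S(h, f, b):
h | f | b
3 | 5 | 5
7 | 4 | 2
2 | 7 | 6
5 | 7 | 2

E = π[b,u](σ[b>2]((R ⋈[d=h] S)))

σ filters on b, owned by the right side.
E' = π[b,u]((R ⋈[d=h] σ[b>2](S)))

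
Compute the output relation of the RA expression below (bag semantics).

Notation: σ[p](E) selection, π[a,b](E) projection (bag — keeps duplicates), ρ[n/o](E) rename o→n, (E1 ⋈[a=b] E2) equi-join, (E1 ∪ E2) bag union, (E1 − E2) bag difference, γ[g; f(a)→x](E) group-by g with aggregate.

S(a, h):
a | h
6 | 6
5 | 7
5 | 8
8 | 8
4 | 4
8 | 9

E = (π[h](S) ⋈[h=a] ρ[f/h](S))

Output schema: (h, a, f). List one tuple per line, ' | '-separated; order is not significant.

Stepwise |·|:
  S → 6
  π[h](S) → 6
  S → 6
  ρ[f/h](S) → 6
  (π[h](S) ⋈[h=a] ρ[f/h](S)) → 6

== RESULT ==
h | a | f
4 | 4 | 4
6 | 6 | 6
8 | 8 | 8
8 | 8 | 8
8 | 8 | 9
8 | 8 | 9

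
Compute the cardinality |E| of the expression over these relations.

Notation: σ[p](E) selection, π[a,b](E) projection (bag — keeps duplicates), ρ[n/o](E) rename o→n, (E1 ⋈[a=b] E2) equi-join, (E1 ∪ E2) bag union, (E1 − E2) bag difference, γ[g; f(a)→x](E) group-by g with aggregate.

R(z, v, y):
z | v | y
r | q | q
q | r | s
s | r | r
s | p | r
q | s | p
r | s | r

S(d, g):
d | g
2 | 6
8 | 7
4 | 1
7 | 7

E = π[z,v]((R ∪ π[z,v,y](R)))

Row counts bottom-up:
  R → 6
  R → 6
  π[z,v,y](R) → 6
  (R ∪ π[z,v,y](R)) → 12
  π[z,v]((R ∪ π[z,v,y](R))) → 12

|E| = 12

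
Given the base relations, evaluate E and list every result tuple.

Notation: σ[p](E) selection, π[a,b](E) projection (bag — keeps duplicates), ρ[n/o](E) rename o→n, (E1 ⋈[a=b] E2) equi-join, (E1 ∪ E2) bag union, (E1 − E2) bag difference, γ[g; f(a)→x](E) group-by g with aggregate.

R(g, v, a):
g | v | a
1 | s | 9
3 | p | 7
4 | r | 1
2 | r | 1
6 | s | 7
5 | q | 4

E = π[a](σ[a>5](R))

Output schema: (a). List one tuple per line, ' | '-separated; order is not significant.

Per-node cardinality:
  R → 6
  σ[a>5](R) → 3
  π[a](σ[a>5](R)) → 3

== RESULT ==
a
7
7
9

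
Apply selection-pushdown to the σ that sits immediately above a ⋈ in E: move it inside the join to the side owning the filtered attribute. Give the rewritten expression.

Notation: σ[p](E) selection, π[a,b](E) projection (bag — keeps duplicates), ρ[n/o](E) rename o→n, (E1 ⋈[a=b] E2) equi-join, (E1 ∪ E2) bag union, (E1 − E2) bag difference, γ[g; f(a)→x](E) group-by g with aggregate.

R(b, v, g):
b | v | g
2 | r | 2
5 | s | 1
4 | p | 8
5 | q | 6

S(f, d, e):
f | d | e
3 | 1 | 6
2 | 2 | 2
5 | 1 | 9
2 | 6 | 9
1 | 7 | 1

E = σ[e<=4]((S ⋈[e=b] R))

σ filters on e, owned by the left side.
E' = (σ[e<=4](S) ⋈[e=b] R)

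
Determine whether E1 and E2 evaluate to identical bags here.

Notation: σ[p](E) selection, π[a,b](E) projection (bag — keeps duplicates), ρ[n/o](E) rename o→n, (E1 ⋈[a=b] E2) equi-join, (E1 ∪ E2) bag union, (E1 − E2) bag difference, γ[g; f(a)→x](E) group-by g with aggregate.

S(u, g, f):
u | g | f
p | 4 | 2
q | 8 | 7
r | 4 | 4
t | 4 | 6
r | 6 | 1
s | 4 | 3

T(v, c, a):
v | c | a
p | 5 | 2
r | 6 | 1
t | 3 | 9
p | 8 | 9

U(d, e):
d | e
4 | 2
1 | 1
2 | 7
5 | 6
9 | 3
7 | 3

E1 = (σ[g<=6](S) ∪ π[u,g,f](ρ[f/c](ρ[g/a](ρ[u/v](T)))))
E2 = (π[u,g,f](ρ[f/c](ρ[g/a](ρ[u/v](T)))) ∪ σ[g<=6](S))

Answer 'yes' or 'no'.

E1 subexpression sizes:
  S → 6
  σ[g<=6](S) → 5
  T → 4
  ρ[u/v](T) → 4
  ρ[g/a](ρ[u/v](T)) → 4
  ρ[f/c](ρ[g/a](ρ[u/v](T))) → 4
  π[u,g,f](ρ[f/c](ρ[g/a](ρ[u/v](T)))) → 4
  (σ[g<=6](S) ∪ π[u,g,f](ρ[f/c](ρ[g/a](ρ[u/v](T))))) → 9
E2 subexpression sizes:
  T → 4
  ρ[u/v](T) → 4
  ρ[g/a](ρ[u/v](T)) → 4
  ρ[f/c](ρ[g/a](ρ[u/v](T))) → 4
  π[u,g,f](ρ[f/c](ρ[g/a](ρ[u/v](T)))) → 4
  S → 6
  σ[g<=6](S) → 5
  (π[u,g,f](ρ[f/c](ρ[g/a](ρ[u/v](T)))) ∪ σ[g<=6](S)) → 9

E1 and E2 produce the same multiset:
u | g | f
p | 2 | 5
p | 4 | 2
p | 9 | 8
r | 1 | 6
r | 4 | 4
r | 6 | 1
s | 4 | 3
t | 4 | 6
t | 9 | 3

yes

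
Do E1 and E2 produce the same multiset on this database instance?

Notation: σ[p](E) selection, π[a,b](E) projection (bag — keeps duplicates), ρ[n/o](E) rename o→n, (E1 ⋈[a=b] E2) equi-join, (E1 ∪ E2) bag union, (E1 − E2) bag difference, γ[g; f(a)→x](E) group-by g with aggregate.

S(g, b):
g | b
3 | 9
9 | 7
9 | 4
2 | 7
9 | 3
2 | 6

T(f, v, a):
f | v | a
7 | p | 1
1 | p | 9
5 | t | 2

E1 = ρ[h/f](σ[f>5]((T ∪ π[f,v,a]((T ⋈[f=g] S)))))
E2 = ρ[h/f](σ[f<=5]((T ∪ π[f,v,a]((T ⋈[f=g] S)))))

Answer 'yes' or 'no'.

E1 stepwise |·|:
  T → 3
  T → 3
  S → 6
  (T ⋈[f=g] S) → 0
  π[f,v,a]((T ⋈[f=g] S)) → 0
  (T ∪ π[f,v,a]((T ⋈[f=g] S))) → 3
  σ[f>5]((T ∪ π[f,v,a]((T ⋈[f=g] S)))) → 1
  ρ[h/f](σ[f>5]((T ∪ π[f,v,a]((T ⋈[f=g] S))))) → 1
E2 stepwise |·|:
  T → 3
  T → 3
  S → 6
  (T ⋈[f=g] S) → 0
  π[f,v,a]((T ⋈[f=g] S)) → 0
  (T ∪ π[f,v,a]((T ⋈[f=g] S))) → 3
  σ[f<=5]((T ∪ π[f,v,a]((T ⋈[f=g] S)))) → 2
  ρ[h/f](σ[f<=5]((T ∪ π[f,v,a]((T ⋈[f=g] S))))) → 2

E1 result:
h | v | a
7 | p | 1
E2 result:
h | v | a
1 | p | 9
5 | t | 2
Witness: (1, 'p', 9) appears 0× in E1 but 1× in E2.

no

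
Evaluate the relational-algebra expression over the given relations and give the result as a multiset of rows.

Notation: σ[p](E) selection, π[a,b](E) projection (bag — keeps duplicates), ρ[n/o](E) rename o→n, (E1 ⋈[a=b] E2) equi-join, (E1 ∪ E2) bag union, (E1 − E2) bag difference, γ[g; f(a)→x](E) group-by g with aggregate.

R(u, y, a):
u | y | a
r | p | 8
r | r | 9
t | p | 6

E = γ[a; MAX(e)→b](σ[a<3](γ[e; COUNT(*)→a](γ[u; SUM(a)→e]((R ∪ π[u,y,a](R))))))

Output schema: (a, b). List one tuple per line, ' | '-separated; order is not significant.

Row counts bottom-up:
  R → 3
  R → 3
  π[u,y,a](R) → 3
  (R ∪ π[u,y,a](R)) → 6
  γ[u; SUM(a)→e]((R ∪ π[u,y,a](R))) → 2
  γ[e; COUNT(*)→a](γ[u; SUM(a)→e]((R ∪ π[u,y,a](R)))) → 2
  σ[a<3](γ[e; COUNT(*)→a](γ[u; SUM(a)→e]((R ∪ π[u,y,a](R))))) → 2
  γ[a; MAX(e)→b](σ[a<3](γ[e; COUNT(*)→a](γ[u; SUM(a)→e]((R ∪ π[u,y,a](R)))))) → 1

== RESULT ==
a | b
1 | 34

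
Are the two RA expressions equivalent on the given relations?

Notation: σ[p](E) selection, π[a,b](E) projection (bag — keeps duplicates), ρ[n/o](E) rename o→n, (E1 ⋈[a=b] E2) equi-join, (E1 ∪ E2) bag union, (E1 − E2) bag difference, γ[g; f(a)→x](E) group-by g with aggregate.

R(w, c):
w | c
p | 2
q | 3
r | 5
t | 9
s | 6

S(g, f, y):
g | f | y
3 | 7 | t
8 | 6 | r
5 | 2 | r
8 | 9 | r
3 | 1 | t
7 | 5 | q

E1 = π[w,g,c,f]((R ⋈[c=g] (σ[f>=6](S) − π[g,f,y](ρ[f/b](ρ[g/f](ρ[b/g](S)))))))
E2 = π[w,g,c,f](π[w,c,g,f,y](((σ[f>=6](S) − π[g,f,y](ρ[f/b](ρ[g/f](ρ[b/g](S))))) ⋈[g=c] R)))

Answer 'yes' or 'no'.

E1 stepwise |·|:
  R → 5
  S → 6
  σ[f>=6](S) → 3
  S → 6
  ρ[b/g](S) → 6
  ρ[g/f](ρ[b/g](S)) → 6
  ρ[f/b](ρ[g/f](ρ[b/g](S))) → 6
  π[g,f,y](ρ[f/b](ρ[g/f](ρ[b/g](S)))) → 6
  (σ[f>=6](S) − π[g,f,y](ρ[f/b](ρ[g/f](ρ[b/g](S))))) → 3
  (R ⋈[c=g] (σ[f>=6](S) − π[g,f,y](ρ[f/b](ρ[g/f](ρ[b/g](S)))))) → 1
  π[w,g,c,f]((R ⋈[c=g] (σ[f>=6](S) − π[g,f,y](ρ[f/b](ρ[g/f](ρ[b/g](S))))))) → 1
E2 stepwise |·|:
  S → 6
  σ[f>=6](S) → 3
  S → 6
  ρ[b/g](S) → 6
  ρ[g/f](ρ[b/g](S)) → 6
  ρ[f/b](ρ[g/f](ρ[b/g](S))) → 6
  π[g,f,y](ρ[f/b](ρ[g/f](ρ[b/g](S)))) → 6
  (σ[f>=6](S) − π[g,f,y](ρ[f/b](ρ[g/f](ρ[b/g](S))))) → 3
  R → 5
  ((σ[f>=6](S) − π[g,f,y](ρ[f/b](ρ[g/f](ρ[b/g](S))))) ⋈[g=c] R) → 1
  π[w,c,g,f,y](((σ[f>=6](S) − π[g,f,y](ρ[f/b](ρ[g/f](ρ[b/g](S))))) ⋈[g=c] R)) → 1
  π[w,g,c,f](π[w,c,g,f,y](((σ[f>=6](S) − π[g,f,y](ρ[f/b](ρ[g/f](ρ[b/g](S))))) ⋈[g=c] R))) → 1

E1 and E2 produce the same multiset:
w | g | c | f
q | 3 | 3 | 7

yes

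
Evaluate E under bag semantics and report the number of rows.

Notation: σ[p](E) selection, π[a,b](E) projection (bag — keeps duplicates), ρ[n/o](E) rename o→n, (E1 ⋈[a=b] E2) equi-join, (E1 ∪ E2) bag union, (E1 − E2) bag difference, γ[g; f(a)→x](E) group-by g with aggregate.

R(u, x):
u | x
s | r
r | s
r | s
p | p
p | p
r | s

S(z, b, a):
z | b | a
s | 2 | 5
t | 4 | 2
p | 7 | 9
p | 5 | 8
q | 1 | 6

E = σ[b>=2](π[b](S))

Subexpression sizes:
  S → 5
  π[b](S) → 5
  σ[b>=2](π[b](S)) → 4

|E| = 4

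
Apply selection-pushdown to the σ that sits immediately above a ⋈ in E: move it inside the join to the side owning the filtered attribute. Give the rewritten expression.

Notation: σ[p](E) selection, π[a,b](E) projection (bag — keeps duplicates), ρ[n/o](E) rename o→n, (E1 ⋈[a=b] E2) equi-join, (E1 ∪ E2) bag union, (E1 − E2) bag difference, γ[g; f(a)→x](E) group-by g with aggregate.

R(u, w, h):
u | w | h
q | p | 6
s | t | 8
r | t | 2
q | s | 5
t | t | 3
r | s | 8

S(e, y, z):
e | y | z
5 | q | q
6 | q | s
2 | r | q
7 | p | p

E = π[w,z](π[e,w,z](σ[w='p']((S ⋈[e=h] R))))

σ filters on w, owned by the right side.
E' = π[w,z](π[e,w,z]((S ⋈[e=h] σ[w='p'](R))))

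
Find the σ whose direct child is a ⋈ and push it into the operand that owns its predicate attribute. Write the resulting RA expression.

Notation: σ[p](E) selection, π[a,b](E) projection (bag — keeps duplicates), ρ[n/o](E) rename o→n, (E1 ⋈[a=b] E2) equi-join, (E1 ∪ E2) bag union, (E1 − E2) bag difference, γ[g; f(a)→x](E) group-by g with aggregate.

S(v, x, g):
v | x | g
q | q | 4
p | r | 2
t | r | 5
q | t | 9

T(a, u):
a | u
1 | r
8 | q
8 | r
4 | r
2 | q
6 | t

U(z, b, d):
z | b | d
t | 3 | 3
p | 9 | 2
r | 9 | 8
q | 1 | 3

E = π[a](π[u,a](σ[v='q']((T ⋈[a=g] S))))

σ filters on v, owned by the right side.
E' = π[a](π[u,a]((T ⋈[a=g] σ[v='q'](S))))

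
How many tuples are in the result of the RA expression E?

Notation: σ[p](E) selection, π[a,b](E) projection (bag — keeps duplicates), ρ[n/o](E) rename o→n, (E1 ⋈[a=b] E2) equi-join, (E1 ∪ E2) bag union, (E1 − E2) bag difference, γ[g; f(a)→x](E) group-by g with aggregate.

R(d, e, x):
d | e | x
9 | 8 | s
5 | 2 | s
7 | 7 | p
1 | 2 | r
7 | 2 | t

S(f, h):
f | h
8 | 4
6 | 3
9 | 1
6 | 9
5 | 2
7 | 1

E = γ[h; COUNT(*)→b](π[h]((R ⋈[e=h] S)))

Stepwise |·|:
  R → 5
  S → 6
  (R ⋈[e=h] S) → 3
  π[h]((R ⋈[e=h] S)) → 3
  γ[h; COUNT(*)→b](π[h]((R ⋈[e=h] S))) → 1

|E| = 1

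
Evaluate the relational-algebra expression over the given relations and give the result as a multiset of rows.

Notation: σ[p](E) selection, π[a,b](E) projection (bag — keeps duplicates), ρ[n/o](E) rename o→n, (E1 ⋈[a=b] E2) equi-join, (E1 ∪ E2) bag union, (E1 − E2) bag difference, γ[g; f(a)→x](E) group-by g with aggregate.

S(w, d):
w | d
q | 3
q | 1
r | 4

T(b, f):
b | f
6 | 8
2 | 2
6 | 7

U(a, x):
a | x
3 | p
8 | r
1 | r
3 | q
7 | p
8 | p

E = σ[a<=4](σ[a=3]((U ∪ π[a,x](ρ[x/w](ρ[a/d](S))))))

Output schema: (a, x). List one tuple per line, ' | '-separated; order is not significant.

Subexpression sizes:
  U → 6
  S → 3
  ρ[a/d](S) → 3
  ρ[x/w](ρ[a/d](S)) → 3
  π[a,x](ρ[x/w](ρ[a/d](S))) → 3
  (U ∪ π[a,x](ρ[x/w](ρ[a/d](S)))) → 9
  σ[a=3]((U ∪ π[a,x](ρ[x/w](ρ[a/d](S))))) → 3
  σ[a<=4](σ[a=3]((U ∪ π[a,x](ρ[x/w](ρ[a/d](S)))))) → 3

== RESULT ==
a | x
3 | p
3 | q
3 | q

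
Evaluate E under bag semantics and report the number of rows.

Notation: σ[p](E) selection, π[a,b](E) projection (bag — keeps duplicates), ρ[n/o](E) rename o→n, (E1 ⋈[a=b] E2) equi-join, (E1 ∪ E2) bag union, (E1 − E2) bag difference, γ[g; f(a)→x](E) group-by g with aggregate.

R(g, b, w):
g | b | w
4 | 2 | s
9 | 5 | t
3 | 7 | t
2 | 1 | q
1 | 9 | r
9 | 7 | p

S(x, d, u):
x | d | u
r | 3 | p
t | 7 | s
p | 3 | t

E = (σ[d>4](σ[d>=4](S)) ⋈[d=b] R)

Per-node cardinality:
  S → 3
  σ[d>=4](S) → 1
  σ[d>4](σ[d>=4](S)) → 1
  R → 6
  (σ[d>4](σ[d>=4](S)) ⋈[d=b] R) → 2

|E| = 2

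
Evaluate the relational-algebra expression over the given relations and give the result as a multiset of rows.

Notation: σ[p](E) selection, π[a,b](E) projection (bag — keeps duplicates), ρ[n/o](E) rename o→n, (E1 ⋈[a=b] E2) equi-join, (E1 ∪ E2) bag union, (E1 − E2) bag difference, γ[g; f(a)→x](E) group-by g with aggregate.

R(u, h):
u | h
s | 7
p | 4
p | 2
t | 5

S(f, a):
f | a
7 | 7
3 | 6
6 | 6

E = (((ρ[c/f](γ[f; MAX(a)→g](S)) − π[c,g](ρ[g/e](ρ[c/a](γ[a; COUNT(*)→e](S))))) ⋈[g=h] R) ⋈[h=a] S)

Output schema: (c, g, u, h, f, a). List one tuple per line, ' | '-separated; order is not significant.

Subexpression sizes:
  S → 3
  γ[f; MAX(a)→g](S) → 3
  ρ[c/f](γ[f; MAX(a)→g](S)) → 3
  S → 3
  γ[a; COUNT(*)→e](S) → 2
  ρ[c/a](γ[a; COUNT(*)→e](S)) → 2
  ρ[g/e](ρ[c/a](γ[a; COUNT(*)→e](S))) → 2
  π[c,g](ρ[g/e](ρ[c/a](γ[a; COUNT(*)→e](S)))) → 2
  (ρ[c/f](γ[f; MAX(a)→g](S)) − π[c,g](ρ[g/e](ρ[c/a](γ[a; COUNT(*)→e](S))))) → 3
  R → 4
  ((ρ[c/f](γ[f; MAX(a)→g](S)) − π[c,g](ρ[g/e](ρ[c/a](γ[a; COUNT(*)→e](S))))) ⋈[g=h] R) → 1
  S → 3
  (((ρ[c/f](γ[f; MAX(a)→g](S)) − π[c,g](ρ[g/e](ρ[c/a](γ[a; COUNT(*)→e](S))))) ⋈[g=h] R) ⋈[h=a] S) → 1

== RESULT ==
c | g | u | h | f | a
7 | 7 | s | 7 | 7 | 7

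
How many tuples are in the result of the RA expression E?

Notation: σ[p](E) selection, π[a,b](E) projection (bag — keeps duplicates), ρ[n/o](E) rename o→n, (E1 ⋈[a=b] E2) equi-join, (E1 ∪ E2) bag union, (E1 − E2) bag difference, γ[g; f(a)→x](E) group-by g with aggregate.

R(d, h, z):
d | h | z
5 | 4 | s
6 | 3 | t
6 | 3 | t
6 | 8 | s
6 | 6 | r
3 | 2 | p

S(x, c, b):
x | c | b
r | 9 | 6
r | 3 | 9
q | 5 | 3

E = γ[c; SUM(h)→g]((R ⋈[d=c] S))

Stepwise |·|:
  R → 6
  S → 3
  (R ⋈[d=c] S) → 2
  γ[c; SUM(h)→g]((R ⋈[d=c] S)) → 2

|E| = 2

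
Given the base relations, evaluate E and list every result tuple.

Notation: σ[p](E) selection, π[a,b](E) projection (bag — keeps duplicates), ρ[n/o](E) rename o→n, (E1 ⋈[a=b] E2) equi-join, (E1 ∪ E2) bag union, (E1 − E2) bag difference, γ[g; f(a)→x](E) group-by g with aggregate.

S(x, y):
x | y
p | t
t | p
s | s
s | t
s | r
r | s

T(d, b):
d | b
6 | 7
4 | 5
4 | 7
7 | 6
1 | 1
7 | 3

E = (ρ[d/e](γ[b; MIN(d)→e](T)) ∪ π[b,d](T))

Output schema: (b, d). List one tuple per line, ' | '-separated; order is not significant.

Per-node cardinality:
  T → 6
  γ[b; MIN(d)→e](T) → 5
  ρ[d/e](γ[b; MIN(d)→e](T)) → 5
  T → 6
  π[b,d](T) → 6
  (ρ[d/e](γ[b; MIN(d)→e](T)) ∪ π[b,d](T)) → 11

== RESULT ==
b | d
1 | 1
1 | 1
3 | 7
3 | 7
5 | 4
5 | 4
6 | 7
6 | 7
7 | 4
7 | 4
7 | 6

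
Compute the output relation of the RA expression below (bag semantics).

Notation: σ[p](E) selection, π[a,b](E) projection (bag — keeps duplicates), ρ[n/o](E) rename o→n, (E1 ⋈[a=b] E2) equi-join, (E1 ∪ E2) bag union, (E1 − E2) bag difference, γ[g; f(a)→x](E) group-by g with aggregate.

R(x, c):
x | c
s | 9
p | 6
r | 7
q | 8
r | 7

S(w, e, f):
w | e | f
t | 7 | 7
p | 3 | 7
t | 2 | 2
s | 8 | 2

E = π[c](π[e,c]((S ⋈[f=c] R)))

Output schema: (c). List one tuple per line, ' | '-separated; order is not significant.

Row counts bottom-up:
  S → 4
  R → 5
  (S ⋈[f=c] R) → 4
  π[e,c]((S ⋈[f=c] R)) → 4
  π[c](π[e,c]((S ⋈[f=c] R))) → 4

== RESULT ==
c
7
7
7
7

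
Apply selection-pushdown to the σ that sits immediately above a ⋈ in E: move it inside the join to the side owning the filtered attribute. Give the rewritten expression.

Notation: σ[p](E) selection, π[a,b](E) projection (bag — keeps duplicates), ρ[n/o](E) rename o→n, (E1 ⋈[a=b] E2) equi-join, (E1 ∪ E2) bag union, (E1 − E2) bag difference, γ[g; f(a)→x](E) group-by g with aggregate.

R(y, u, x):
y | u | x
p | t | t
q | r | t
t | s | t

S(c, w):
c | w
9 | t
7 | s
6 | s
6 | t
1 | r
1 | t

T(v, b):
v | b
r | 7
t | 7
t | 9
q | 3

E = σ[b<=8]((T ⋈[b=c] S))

σ filters on b, owned by the left side.
E' = (σ[b<=8](T) ⋈[b=c] S)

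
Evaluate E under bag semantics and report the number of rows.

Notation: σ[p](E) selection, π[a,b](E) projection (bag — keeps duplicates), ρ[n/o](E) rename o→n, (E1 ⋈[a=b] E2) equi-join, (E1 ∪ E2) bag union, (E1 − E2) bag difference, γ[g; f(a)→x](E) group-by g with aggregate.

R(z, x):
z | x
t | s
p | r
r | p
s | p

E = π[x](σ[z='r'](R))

Per-node cardinality:
  R → 4
  σ[z='r'](R) → 1
  π[x](σ[z='r'](R)) → 1

|E| = 1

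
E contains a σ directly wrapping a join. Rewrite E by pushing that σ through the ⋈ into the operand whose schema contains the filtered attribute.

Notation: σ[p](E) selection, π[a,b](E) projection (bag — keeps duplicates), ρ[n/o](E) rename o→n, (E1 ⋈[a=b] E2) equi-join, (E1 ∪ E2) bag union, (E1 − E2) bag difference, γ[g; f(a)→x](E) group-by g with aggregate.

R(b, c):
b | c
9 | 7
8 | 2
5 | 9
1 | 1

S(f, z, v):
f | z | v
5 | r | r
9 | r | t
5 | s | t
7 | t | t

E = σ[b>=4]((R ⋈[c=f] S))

σ filters on b, owned by the left side.
E' = (σ[b>=4](R) ⋈[c=f] S)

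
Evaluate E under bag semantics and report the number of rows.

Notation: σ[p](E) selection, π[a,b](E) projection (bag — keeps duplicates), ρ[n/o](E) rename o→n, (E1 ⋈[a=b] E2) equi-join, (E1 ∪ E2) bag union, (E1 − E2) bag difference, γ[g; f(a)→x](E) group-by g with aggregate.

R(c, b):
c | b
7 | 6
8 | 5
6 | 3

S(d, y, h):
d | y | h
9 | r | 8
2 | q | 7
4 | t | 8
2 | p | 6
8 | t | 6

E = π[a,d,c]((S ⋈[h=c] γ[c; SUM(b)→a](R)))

Stepwise |·|:
  S → 5
  R → 3
  γ[c; SUM(b)→a](R) → 3
  (S ⋈[h=c] γ[c; SUM(b)→a](R)) → 5
  π[a,d,c]((S ⋈[h=c] γ[c; SUM(b)→a](R))) → 5

|E| = 5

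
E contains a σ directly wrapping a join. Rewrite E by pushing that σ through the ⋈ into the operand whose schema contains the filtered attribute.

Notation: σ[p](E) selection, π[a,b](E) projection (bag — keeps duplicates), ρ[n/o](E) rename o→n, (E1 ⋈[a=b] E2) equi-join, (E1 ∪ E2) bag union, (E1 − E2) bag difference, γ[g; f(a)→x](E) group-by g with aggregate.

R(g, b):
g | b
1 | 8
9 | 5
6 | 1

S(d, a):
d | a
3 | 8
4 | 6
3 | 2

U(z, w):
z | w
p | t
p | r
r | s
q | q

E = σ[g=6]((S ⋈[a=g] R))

σ filters on g, owned by the right side.
E' = (S ⋈[a=g] σ[g=6](R))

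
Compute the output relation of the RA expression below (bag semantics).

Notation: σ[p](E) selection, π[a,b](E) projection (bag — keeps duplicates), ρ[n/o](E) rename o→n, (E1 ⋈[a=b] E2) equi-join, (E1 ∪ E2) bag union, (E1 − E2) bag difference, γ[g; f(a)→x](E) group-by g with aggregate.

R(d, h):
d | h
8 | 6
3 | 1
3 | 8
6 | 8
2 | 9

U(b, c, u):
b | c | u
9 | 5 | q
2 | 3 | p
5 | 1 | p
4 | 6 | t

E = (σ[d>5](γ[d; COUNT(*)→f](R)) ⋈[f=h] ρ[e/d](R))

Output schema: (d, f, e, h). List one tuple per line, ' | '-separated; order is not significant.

Subexpression sizes:
  R → 5
  γ[d; COUNT(*)→f](R) → 4
  σ[d>5](γ[d; COUNT(*)→f](R)) → 2
  R → 5
  ρ[e/d](R) → 5
  (σ[d>5](γ[d; COUNT(*)→f](R)) ⋈[f=h] ρ[e/d](R)) → 2

== RESULT ==
d | f | e | h
6 | 1 | 3 | 1
8 | 1 | 3 | 1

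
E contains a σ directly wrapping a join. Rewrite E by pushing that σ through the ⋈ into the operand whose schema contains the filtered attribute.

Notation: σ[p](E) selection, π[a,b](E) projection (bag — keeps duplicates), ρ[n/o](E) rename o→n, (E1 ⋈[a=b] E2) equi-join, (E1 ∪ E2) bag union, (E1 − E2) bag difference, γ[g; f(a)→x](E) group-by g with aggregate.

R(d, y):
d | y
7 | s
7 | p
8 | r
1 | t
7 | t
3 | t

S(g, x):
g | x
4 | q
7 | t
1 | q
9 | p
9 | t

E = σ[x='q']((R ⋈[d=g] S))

σ filters on x, owned by the right side.
E' = (R ⋈[d=g] σ[x='q'](S))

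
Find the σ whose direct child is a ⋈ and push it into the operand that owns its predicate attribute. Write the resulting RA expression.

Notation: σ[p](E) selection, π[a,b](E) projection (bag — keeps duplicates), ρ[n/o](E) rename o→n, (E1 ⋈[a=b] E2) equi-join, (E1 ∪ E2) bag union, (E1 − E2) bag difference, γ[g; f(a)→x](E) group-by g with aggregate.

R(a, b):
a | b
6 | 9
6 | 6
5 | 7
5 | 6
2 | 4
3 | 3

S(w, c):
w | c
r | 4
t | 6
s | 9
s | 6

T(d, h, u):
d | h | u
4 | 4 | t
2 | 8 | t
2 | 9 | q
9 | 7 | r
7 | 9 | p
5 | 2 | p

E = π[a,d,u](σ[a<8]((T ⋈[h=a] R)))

σ filters on a, owned by the right side.
E' = π[a,d,u]((T ⋈[h=a] σ[a<8](R)))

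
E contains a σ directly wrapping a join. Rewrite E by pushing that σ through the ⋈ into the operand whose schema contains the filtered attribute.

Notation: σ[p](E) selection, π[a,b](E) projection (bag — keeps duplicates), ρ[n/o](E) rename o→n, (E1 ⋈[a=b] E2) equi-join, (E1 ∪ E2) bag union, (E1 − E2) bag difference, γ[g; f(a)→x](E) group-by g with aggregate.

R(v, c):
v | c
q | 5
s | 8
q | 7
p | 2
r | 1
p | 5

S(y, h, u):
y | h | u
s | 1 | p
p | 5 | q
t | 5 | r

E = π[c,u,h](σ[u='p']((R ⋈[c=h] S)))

σ filters on u, owned by the right side.
E' = π[c,u,h]((R ⋈[c=h] σ[u='p'](S)))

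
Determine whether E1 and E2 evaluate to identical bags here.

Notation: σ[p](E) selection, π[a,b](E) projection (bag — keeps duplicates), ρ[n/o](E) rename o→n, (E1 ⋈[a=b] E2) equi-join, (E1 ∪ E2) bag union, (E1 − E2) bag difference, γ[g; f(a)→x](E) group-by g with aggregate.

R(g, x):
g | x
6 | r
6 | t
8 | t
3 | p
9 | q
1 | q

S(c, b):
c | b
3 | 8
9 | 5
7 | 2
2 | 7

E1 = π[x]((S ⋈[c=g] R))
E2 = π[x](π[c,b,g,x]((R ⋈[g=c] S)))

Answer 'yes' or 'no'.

E1 per-node cardinality:
  S → 4
  R → 6
  (S ⋈[c=g] R) → 2
  π[x]((S ⋈[c=g] R)) → 2
E2 per-node cardinality:
  R → 6
  S → 4
  (R ⋈[g=c] S) → 2
  π[c,b,g,x]((R ⋈[g=c] S)) → 2
  π[x](π[c,b,g,x]((R ⋈[g=c] S))) → 2

E1 and E2 produce the same multiset:
x
p
q

yes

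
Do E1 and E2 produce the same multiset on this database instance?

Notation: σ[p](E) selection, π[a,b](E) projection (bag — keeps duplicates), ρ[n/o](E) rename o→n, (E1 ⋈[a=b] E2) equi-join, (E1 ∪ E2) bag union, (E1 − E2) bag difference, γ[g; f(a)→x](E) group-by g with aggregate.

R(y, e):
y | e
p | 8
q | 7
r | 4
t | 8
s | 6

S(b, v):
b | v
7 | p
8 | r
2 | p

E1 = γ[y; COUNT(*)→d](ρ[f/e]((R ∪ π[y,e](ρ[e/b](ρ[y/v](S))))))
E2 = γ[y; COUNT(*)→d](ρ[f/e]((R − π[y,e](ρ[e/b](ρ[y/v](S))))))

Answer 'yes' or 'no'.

E1 stepwise |·|:
  R → 5
  S → 3
  ρ[y/v](S) → 3
  ρ[e/b](ρ[y/v](S)) → 3
  π[y,e](ρ[e/b](ρ[y/v](S))) → 3
  (R ∪ π[y,e](ρ[e/b](ρ[y/v](S)))) → 8
  ρ[f/e]((R ∪ π[y,e](ρ[e/b](ρ[y/v](S))))) → 8
  γ[y; COUNT(*)→d](ρ[f/e]((R ∪ π[y,e](ρ[e/b](ρ[y/v](S)))))) → 5
E2 stepwise |·|:
  R → 5
  S → 3
  ρ[y/v](S) → 3
  ρ[e/b](ρ[y/v](S)) → 3
  π[y,e](ρ[e/b](ρ[y/v](S))) → 3
  (R − π[y,e](ρ[e/b](ρ[y/v](S)))) → 5
  ρ[f/e]((R − π[y,e](ρ[e/b](ρ[y/v](S))))) → 5
  γ[y; COUNT(*)→d](ρ[f/e]((R − π[y,e](ρ[e/b](ρ[y/v](S)))))) → 5

E1 result:
y | d
p | 3
q | 1
r | 2
s | 1
t | 1
E2 result:
y | d
p | 1
q | 1
r | 1
s | 1
t | 1
Witness: ('r', 1) appears 0× in E1 but 1× in E2.

no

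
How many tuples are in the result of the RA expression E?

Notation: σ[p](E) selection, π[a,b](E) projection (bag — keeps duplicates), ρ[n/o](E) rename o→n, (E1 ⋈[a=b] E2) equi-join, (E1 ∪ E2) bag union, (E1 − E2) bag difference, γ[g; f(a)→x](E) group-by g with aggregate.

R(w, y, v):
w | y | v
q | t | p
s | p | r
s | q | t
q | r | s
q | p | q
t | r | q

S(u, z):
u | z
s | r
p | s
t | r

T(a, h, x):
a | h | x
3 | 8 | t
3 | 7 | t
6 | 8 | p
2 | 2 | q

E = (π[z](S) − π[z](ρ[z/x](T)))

Per-node cardinality:
  S → 3
  π[z](S) → 3
  T → 4
  ρ[z/x](T) → 4
  π[z](ρ[z/x](T)) → 4
  (π[z](S) − π[z](ρ[z/x](T))) → 3

|E| = 3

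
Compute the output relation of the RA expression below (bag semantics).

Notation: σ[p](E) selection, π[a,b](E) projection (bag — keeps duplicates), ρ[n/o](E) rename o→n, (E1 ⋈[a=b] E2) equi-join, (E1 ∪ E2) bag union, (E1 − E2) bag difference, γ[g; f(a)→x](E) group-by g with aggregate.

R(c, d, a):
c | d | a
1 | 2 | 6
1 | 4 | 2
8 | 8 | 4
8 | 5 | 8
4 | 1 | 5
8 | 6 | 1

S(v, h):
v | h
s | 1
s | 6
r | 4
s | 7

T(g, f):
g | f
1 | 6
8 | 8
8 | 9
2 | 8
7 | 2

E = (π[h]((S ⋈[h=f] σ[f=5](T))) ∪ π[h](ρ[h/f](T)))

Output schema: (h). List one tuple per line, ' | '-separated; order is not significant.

Per-node cardinality:
  S → 4
  T → 5
  σ[f=5](T) → 0
  (S ⋈[h=f] σ[f=5](T)) → 0
  π[h]((S ⋈[h=f] σ[f=5](T))) → 0
  T → 5
  ρ[h/f](T) → 5
  π[h](ρ[h/f](T)) → 5
  (π[h]((S ⋈[h=f] σ[f=5](T))) ∪ π[h](ρ[h/f](T))) → 5

== RESULT ==
h
2
6
8
8
9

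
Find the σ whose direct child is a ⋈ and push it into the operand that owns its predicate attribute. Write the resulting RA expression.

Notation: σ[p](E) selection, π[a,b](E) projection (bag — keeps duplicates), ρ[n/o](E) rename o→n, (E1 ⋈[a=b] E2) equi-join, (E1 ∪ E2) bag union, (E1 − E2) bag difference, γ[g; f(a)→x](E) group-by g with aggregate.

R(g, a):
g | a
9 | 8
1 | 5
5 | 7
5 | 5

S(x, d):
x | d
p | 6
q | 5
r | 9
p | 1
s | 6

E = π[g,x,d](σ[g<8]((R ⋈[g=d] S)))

σ filters on g, owned by the left side.
E' = π[g,x,d]((σ[g<8](R) ⋈[g=d] S))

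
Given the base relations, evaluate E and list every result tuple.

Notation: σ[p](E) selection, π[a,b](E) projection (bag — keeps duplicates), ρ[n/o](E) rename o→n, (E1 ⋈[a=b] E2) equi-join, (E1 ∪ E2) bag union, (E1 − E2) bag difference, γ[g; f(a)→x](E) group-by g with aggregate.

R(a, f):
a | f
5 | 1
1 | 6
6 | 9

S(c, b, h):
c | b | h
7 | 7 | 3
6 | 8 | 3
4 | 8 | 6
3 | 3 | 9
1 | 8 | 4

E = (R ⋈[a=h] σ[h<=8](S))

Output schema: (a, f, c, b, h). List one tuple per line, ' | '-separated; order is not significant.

Row counts bottom-up:
  R → 3
  S → 5
  σ[h<=8](S) → 4
  (R ⋈[a=h] σ[h<=8](S)) → 1

== RESULT ==
a | f | c | b | h
6 | 9 | 4 | 8 | 6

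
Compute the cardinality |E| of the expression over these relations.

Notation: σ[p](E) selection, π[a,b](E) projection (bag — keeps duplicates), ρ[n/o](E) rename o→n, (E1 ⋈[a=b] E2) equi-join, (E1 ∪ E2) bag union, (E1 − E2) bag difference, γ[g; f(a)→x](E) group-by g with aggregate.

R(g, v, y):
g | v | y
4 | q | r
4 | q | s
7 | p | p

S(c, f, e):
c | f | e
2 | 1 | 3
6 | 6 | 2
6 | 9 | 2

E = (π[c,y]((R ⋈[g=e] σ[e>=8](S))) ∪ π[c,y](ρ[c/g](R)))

Stepwise |·|:
  R → 3
  S → 3
  σ[e>=8](S) → 0
  (R ⋈[g=e] σ[e>=8](S)) → 0
  π[c,y]((R ⋈[g=e] σ[e>=8](S))) → 0
  R → 3
  ρ[c/g](R) → 3
  π[c,y](ρ[c/g](R)) → 3
  (π[c,y]((R ⋈[g=e] σ[e>=8](S))) ∪ π[c,y](ρ[c/g](R))) → 3

|E| = 3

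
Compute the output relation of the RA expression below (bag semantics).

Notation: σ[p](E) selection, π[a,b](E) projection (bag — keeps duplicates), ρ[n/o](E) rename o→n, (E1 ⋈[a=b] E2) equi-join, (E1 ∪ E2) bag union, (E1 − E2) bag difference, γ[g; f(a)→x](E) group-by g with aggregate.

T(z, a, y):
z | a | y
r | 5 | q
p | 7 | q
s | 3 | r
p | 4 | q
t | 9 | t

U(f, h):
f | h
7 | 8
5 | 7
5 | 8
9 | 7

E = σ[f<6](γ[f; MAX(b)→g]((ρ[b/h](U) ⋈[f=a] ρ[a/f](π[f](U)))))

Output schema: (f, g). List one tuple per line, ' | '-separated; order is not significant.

Row counts bottom-up:
  U → 4
  ρ[b/h](U) → 4
  U → 4
  π[f](U) → 4
  ρ[a/f](π[f](U)) → 4
  (ρ[b/h](U) ⋈[f=a] ρ[a/f](π[f](U))) → 6
  γ[f; MAX(b)→g]((ρ[b/h](U) ⋈[f=a] ρ[a/f](π[f](U)))) → 3
  σ[f<6](γ[f; MAX(b)→g]((ρ[b/h](U) ⋈[f=a] ρ[a/f](π[f](U))))) → 1

== RESULT ==
f | g
5 | 8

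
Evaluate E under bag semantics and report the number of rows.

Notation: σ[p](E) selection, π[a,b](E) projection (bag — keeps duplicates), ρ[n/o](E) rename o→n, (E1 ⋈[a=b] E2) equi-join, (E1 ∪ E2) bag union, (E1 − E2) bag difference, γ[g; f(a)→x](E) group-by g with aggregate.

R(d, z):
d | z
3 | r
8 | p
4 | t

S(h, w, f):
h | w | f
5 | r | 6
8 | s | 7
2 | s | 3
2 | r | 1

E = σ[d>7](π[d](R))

Row counts bottom-up:
  R → 3
  π[d](R) → 3
  σ[d>7](π[d](R)) → 1

|E| = 1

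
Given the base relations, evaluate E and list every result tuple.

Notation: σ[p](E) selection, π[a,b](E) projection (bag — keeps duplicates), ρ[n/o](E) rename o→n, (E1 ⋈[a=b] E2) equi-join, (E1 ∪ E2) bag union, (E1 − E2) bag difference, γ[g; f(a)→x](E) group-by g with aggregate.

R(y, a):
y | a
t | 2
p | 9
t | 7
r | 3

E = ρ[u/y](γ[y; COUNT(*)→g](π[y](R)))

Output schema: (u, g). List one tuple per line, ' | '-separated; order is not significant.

Subexpression sizes:
  R → 4
  π[y](R) → 4
  γ[y; COUNT(*)→g](π[y](R)) → 3
  ρ[u/y](γ[y; COUNT(*)→g](π[y](R))) → 3

== RESULT ==
u | g
p | 1
r | 1
t | 2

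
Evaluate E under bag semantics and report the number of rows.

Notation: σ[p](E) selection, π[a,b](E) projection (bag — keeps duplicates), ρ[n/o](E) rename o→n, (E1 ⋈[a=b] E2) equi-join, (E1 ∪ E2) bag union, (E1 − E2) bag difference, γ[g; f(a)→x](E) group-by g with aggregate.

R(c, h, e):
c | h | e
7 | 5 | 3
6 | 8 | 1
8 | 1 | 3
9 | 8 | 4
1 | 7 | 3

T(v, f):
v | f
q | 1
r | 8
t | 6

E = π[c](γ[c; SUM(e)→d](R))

Per-node cardinality:
  R → 5
  γ[c; SUM(e)→d](R) → 5
  π[c](γ[c; SUM(e)→d](R)) → 5

|E| = 5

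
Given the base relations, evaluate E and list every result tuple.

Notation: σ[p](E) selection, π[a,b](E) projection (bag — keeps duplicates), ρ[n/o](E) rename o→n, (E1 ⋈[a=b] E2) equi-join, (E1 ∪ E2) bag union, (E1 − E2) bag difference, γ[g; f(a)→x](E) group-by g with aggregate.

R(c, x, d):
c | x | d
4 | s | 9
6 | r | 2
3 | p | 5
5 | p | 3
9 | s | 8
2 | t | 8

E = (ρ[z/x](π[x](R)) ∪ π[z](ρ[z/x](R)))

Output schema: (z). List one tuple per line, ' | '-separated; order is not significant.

Per-node cardinality:
  R → 6
  π[x](R) → 6
  ρ[z/x](π[x](R)) → 6
  R → 6
  ρ[z/x](R) → 6
  π[z](ρ[z/x](R)) → 6
  (ρ[z/x](π[x](R)) ∪ π[z](ρ[z/x](R))) → 12

== RESULT ==
z
p
p
p
p
r
r
s
s
s
s
t
t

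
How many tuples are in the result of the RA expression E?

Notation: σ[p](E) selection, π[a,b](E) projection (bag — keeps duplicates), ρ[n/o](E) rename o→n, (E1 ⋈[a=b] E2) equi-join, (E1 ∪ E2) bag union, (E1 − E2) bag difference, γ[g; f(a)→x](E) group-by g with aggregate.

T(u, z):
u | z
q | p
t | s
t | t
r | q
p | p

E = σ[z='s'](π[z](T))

Per-node cardinality:
  T → 5
  π[z](T) → 5
  σ[z='s'](π[z](T)) → 1

|E| = 1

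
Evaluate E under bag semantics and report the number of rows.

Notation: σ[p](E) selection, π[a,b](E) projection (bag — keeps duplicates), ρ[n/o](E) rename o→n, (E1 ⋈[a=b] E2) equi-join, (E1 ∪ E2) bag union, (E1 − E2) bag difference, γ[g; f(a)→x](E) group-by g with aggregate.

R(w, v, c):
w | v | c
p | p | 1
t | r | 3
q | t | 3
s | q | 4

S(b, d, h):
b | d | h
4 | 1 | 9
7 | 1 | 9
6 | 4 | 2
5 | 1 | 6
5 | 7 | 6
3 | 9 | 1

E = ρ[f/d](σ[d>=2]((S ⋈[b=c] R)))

Stepwise |·|:
  S → 6
  R → 4
  (S ⋈[b=c] R) → 3
  σ[d>=2]((S ⋈[b=c] R)) → 2
  ρ[f/d](σ[d>=2]((S ⋈[b=c] R))) → 2

|E| = 2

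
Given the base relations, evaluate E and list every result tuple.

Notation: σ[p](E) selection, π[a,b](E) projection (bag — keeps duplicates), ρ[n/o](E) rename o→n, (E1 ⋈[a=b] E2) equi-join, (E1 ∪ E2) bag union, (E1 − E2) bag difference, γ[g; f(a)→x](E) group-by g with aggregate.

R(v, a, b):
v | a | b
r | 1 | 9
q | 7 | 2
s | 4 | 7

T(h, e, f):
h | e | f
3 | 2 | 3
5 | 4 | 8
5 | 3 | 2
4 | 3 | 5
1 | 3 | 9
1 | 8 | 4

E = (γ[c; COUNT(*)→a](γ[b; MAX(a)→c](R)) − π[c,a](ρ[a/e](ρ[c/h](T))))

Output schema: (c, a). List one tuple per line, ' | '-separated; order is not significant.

Per-node cardinality:
  R → 3
  γ[b; MAX(a)→c](R) → 3
  γ[c; COUNT(*)→a](γ[b; MAX(a)→c](R)) → 3
  T → 6
  ρ[c/h](T) → 6
  ρ[a/e](ρ[c/h](T)) → 6
  π[c,a](ρ[a/e](ρ[c/h](T))) → 6
  (γ[c; COUNT(*)→a](γ[b; MAX(a)→c](R)) − π[c,a](ρ[a/e](ρ[c/h](T)))) → 3

== RESULT ==
c | a
1 | 1
4 | 1
7 | 1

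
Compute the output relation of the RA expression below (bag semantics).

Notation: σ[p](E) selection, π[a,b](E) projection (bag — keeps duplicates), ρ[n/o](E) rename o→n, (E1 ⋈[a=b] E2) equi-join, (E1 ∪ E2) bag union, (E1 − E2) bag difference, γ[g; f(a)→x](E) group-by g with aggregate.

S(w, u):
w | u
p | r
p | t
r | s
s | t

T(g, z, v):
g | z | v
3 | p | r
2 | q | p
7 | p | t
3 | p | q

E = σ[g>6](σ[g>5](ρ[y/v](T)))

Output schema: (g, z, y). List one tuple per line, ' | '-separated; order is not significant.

Row counts bottom-up:
  T → 4
  ρ[y/v](T) → 4
  σ[g>5](ρ[y/v](T)) → 1
  σ[g>6](σ[g>5](ρ[y/v](T))) → 1

== RESULT ==
g | z | y
7 | p | t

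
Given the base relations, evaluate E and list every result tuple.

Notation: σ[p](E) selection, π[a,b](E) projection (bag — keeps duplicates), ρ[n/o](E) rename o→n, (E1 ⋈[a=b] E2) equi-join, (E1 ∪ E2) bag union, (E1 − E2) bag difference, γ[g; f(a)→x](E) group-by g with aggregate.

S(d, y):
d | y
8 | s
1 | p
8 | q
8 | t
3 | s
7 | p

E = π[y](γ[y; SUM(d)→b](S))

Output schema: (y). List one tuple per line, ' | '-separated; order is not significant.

Subexpression sizes:
  S → 6
  γ[y; SUM(d)→b](S) → 4
  π[y](γ[y; SUM(d)→b](S)) → 4

== RESULT ==
y
p
q
s
t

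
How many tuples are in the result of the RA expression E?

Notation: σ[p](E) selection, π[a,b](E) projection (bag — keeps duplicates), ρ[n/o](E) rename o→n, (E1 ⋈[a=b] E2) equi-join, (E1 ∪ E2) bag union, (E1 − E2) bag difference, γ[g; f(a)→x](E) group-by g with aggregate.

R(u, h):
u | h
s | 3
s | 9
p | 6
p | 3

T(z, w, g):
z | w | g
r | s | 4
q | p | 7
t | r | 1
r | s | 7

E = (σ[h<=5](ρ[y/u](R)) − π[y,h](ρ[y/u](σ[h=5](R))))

Subexpression sizes:
  R → 4
  ρ[y/u](R) → 4
  σ[h<=5](ρ[y/u](R)) → 2
  R → 4
  σ[h=5](R) → 0
  ρ[y/u](σ[h=5](R)) → 0
  π[y,h](ρ[y/u](σ[h=5](R))) → 0
  (σ[h<=5](ρ[y/u](R)) − π[y,h](ρ[y/u](σ[h=5](R)))) → 2

|E| = 2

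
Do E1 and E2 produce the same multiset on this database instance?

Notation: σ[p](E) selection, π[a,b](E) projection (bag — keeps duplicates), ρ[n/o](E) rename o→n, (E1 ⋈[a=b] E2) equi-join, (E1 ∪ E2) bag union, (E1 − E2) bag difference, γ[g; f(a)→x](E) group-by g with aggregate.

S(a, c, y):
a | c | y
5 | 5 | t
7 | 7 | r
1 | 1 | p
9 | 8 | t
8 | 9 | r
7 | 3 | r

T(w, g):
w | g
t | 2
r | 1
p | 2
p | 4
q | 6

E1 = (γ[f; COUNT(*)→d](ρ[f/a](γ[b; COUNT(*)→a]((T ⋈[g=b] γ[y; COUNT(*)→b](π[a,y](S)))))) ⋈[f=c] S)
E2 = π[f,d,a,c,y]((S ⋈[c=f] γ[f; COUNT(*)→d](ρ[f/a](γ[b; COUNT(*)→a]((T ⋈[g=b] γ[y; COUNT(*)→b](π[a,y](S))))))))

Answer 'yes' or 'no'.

E1 row counts bottom-up:
  T → 5
  S → 6
  π[a,y](S) → 6
  γ[y; COUNT(*)→b](π[a,y](S)) → 3
  (T ⋈[g=b] γ[y; COUNT(*)→b](π[a,y](S))) → 3
  γ[b; COUNT(*)→a]((T ⋈[g=b] γ[y; COUNT(*)→b](π[a,y](S)))) → 2
  ρ[f/a](γ[b; COUNT(*)→a]((T ⋈[g=b] γ[y; COUNT(*)→b](π[a,y](S))))) → 2
  γ[f; COUNT(*)→d](ρ[f/a](γ[b; COUNT(*)→a]((T ⋈[g=b] γ[y; COUNT(*)→b](π[a,y](S)))))) → 2
  S → 6
  (γ[f; COUNT(*)→d](ρ[f/a](γ[b; COUNT(*)→a]((T ⋈[g=b] γ[y; COUNT(*)→b](π[a,y](S)))))) ⋈[f=c] S) → 1
E2 row counts bottom-up:
  S → 6
  T → 5
  S → 6
  π[a,y](S) → 6
  γ[y; COUNT(*)→b](π[a,y](S)) → 3
  (T ⋈[g=b] γ[y; COUNT(*)→b](π[a,y](S))) → 3
  γ[b; COUNT(*)→a]((T ⋈[g=b] γ[y; COUNT(*)→b](π[a,y](S)))) → 2
  ρ[f/a](γ[b; COUNT(*)→a]((T ⋈[g=b] γ[y; COUNT(*)→b](π[a,y](S))))) → 2
  γ[f; COUNT(*)→d](ρ[f/a](γ[b; COUNT(*)→a]((T ⋈[g=b] γ[y; COUNT(*)→b](π[a,y](S)))))) → 2
  (S ⋈[c=f] γ[f; COUNT(*)→d](ρ[f/a](γ[b; COUNT(*)→a]((T ⋈[g=b] γ[y; COUNT(*)→b](π[a,y](S))))))) → 1
  π[f,d,a,c,y]((S ⋈[c=f] γ[f; COUNT(*)→d](ρ[f/a](γ[b; COUNT(*)→a]((T ⋈[g=b] γ[y; COUNT(*)→b](π[a,y](S)))))))) → 1

E1 and E2 produce the same multiset:
f | d | a | c | y
1 | 1 | 1 | 1 | p

yes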